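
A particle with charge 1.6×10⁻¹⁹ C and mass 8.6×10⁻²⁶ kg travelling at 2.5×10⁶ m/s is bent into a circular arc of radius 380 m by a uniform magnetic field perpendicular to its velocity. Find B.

From |q|vB = mv²/r, B = mv/(|q|r).
B = (8.6×10⁻²⁶)(2.5×10⁶)/((1.6×10⁻¹⁹)(380)) ≈ 3.5×10⁻³ T.

B ≈ 3.5×10⁻³ T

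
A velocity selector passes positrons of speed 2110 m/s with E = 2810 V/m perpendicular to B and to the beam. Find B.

B = 1.33 T

Balance of forces in the selector: qE = qvB ⇒ B = E/v.
B = 2810/2110 = 1.33 T.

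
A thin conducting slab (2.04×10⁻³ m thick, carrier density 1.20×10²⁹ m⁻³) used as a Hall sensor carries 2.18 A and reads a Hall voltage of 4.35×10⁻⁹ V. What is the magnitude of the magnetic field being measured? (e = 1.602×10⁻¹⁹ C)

From V_H = IB/(n e t), B = V_H n e t / I.
B = (4.35×10⁻⁹)(1.20×10²⁹)(1.602×10⁻¹⁹)(2.04×10⁻³)/2.18 ≈ 0.0783 T.

B ≈ 0.0783 T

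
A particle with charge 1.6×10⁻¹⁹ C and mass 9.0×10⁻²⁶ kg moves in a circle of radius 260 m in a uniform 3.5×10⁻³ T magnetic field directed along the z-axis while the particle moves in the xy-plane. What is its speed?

From |q|vB = mv²/r, v = |q|Br/m.
v = (1.6×10⁻¹⁹)(3.5×10⁻³)(260)/9.0×10⁻²⁶ ≈ 1.6×10⁶ m/s.

v ≈ 1.6×10⁶ m/s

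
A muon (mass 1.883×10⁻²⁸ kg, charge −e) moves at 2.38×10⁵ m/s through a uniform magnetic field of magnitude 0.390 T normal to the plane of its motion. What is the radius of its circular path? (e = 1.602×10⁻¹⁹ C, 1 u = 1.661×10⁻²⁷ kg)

The magnetic force provides the centripetal force: |q|vB = mv²/r.
r = mv/(|q|B) = (1.883×10⁻²⁸)(2.38×10⁵)/((1.602×10⁻¹⁹)(0.390)) ≈ 7.17×10⁻⁴ m.

r ≈ 7.17×10⁻⁴ m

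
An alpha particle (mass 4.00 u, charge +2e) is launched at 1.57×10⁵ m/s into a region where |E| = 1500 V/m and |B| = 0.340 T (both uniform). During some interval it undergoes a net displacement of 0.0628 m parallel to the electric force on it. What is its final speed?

B does no work; ΔKE = |q|E d.
½mv_f² = ½mv₀² + |q|Ed = ½(6.644×10⁻²⁷)(1.57×10⁵)² + (3.204×10⁻¹⁹)(1500)(0.0628) ≈ 8.188×10⁻¹⁷ J + 3.018×10⁻¹⁷ J ≈ 1.121×10⁻¹⁶ J.
v_f = √(2·1.121×10⁻¹⁶/6.644×10⁻²⁷) ≈ 1.84×10⁵ m/s.

v_f ≈ 1.84×10⁵ m/s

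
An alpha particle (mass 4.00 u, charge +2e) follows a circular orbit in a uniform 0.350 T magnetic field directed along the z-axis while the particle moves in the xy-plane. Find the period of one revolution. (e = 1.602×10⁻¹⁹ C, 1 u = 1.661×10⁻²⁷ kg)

The cyclotron period depends only on m, q, B: T = 2πm/(|q|B).
T = 2π(6.644×10⁻²⁷)/((3.204×10⁻¹⁹)(0.350)) ≈ 3.72×10⁻⁷ s.

T ≈ 3.72×10⁻⁷ s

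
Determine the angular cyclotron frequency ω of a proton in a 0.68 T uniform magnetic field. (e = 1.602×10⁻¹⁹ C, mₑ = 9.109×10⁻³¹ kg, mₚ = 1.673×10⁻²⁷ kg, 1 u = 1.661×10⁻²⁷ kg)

ω = |q|B/m.
ω = (1.602×10⁻¹⁹)(0.68)/1.673×10⁻²⁷ ≈ 6.5×10⁷ rad/s.

ω ≈ 6.5×10⁷ rad/s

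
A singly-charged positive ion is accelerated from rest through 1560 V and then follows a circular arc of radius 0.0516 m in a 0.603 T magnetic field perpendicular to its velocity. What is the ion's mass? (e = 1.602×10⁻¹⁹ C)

m ≈ 4.97×10⁻²⁶ kg

Combine |q|V = ½mv² and r = mv/(|q|B): eliminate v to get m = qB²r²/(2V).
m = (1.602×10⁻¹⁹)(0.603)²(0.0516)²/(2·1560) ≈ 4.97×10⁻²⁶ kg.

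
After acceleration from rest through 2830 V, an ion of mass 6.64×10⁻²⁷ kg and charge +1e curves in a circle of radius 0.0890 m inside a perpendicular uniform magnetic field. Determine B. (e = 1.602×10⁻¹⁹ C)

v = √(2|q|V/m) = √(2·1.602×10⁻¹⁹·2830/6.64×10⁻²⁷) ≈ 3.695×10⁵ m/s.
B = mv/(|q|r) = (6.64×10⁻²⁷)(3.695×10⁵)/((1.602×10⁻¹⁹)(0.0890)) ≈ 0.172 T.

B ≈ 0.172 T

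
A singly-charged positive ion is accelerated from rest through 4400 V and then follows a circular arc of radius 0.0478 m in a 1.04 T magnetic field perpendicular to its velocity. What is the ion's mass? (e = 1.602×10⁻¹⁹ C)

Combine |q|V = ½mv² and r = mv/(|q|B): eliminate v to get m = qB²r²/(2V).
m = (1.602×10⁻¹⁹)(1.04)²(0.0478)²/(2·4400) ≈ 4.50×10⁻²⁶ kg.

m ≈ 4.50×10⁻²⁶ kg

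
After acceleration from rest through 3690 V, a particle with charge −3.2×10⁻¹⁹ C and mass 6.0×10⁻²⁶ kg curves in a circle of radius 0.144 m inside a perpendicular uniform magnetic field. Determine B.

B ≈ 0.258 T

v = √(2|q|V/m) = √(2·3.2×10⁻¹⁹·3690/6.0×10⁻²⁶) ≈ 1.984×10⁵ m/s.
B = mv/(|q|r) = (6.0×10⁻²⁶)(1.984×10⁵)/((3.2×10⁻¹⁹)(0.144)) ≈ 0.258 T.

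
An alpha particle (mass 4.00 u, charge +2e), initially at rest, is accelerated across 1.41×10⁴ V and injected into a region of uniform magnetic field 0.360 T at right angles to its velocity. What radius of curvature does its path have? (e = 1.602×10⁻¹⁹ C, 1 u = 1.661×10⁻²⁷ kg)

r ≈ 0.0672 m

Acceleration: |q|V = ½mv² ⇒ v = √(2|q|V/m) = √(2·3.204×10⁻¹⁹·1.41×10⁴/6.644×10⁻²⁷) ≈ 1.166×10⁶ m/s.
In the field: r = mv/(|q|B) = (6.644×10⁻²⁷)(1.166×10⁶)/((3.204×10⁻¹⁹)(0.360)) ≈ 0.0672 m.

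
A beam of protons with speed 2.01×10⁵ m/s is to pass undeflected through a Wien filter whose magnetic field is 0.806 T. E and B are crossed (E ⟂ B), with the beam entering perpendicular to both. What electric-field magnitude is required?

E = 1.62×10⁵ V/m

For straight-line motion qE = qvB, so E = vB.
E = 2.01×10⁵ × 0.806 = 1.62×10⁵ V/m.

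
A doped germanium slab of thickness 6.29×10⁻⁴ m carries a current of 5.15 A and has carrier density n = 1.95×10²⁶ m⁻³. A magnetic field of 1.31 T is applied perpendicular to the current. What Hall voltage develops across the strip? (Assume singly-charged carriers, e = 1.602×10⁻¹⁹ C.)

V_H ≈ 3.43×10⁻⁴ V

V_H = IB/(n e t).
V_H = (5.15)(1.31)/((1.95×10²⁶)(1.602×10⁻¹⁹)(6.29×10⁻⁴)) ≈ 3.43×10⁻⁴ V.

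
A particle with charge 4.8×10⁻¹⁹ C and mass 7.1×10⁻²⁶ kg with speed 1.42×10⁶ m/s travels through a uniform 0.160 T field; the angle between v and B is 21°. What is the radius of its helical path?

r ≈ 0.470 m

v⊥ = v sinθ = 1.42×10⁶·sin21° ≈ 5.089×10⁵ m/s.
r = m v⊥/(|q|B) = (7.1×10⁻²⁶)(5.089×10⁵)/((4.8×10⁻¹⁹)(0.160)) ≈ 0.470 m.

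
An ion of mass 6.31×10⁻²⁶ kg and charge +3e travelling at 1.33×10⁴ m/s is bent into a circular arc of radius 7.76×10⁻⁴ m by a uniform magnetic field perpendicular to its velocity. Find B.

From |q|vB = mv²/r, B = mv/(|q|r).
B = (6.31×10⁻²⁶)(1.33×10⁴)/((4.806×10⁻¹⁹)(7.76×10⁻⁴)) ≈ 2.25 T.

B ≈ 2.25 T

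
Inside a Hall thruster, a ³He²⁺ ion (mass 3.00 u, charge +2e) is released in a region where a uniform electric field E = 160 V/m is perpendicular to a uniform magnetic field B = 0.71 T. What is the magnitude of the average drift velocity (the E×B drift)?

v_d ≈ 230 m/s

The E×B drift speed is v_d = E/B.
v_d = 160/0.71 = 230 m/s.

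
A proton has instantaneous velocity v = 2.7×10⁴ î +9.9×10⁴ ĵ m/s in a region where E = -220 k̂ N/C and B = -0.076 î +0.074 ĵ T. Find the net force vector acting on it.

F ≈ (0, 0, 1.49×10⁻¹⁵) N

v×B = (0, 0, 9520) N/C.
E + v×B = (0, 0, 9300) N/C.
F = q(E + v×B) = (1.602×10⁻¹⁹ C)·(0, 0, 9300) = (0, 0, 1.49×10⁻¹⁵) N.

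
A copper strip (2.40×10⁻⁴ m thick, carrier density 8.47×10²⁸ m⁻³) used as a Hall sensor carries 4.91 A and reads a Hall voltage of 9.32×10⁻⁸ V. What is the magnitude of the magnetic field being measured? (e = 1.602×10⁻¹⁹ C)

B ≈ 0.0618 T

From V_H = IB/(n e t), B = V_H n e t / I.
B = (9.32×10⁻⁸)(8.47×10²⁸)(1.602×10⁻¹⁹)(2.40×10⁻⁴)/4.91 ≈ 0.0618 T.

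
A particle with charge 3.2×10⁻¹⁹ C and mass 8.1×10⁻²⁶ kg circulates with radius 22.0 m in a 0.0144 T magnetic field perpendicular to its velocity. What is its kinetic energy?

v = |q|Br/m, then KE = ½mv² = (qBr)²/(2m).
v = (3.2×10⁻¹⁹)(0.0144)(22.0)/8.1×10⁻²⁶ ≈ 1.252×10⁶ m/s.
KE = ½(8.1×10⁻²⁶)(1.252×10⁶)² ≈ 6.34×10⁻¹⁴ J = 3.96×10⁵ eV.

KE ≈ 3.96×10⁵ eV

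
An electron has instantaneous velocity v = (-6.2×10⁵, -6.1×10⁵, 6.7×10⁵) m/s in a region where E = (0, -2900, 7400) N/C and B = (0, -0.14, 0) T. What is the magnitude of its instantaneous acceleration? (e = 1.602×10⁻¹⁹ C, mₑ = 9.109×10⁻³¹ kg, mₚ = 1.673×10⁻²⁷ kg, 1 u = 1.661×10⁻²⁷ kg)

v×B = (9.38×10⁴, 0, 8.68×10⁴) N/C.
E + v×B = (9.38×10⁴, -2900, 9.42×10⁴) N/C.
F = q(E + v×B) = (−1.602×10⁻¹⁹ C)·(9.38×10⁴, -2900, 9.42×10⁴) = (-1.50×10⁻¹⁴, 4.65×10⁻¹⁶, -1.51×10⁻¹⁴) N.
|a| = |F|/m = 2.130×10⁻¹⁴/9.109×10⁻³¹ ≈ 2.34×10¹⁶ m/s².

|a| ≈ 2.34×10¹⁶ m/s²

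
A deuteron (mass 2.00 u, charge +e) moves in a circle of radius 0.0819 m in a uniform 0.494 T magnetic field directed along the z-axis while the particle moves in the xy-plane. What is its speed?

v ≈ 1.95×10⁶ m/s

From |q|vB = mv²/r, v = |q|Br/m.
v = (1.602×10⁻¹⁹)(0.494)(0.0819)/3.322×10⁻²⁷ ≈ 1.95×10⁶ m/s.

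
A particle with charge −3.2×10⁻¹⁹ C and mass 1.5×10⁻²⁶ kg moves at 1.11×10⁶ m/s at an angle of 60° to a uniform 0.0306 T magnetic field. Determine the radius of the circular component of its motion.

r ≈ 1.47 m

v⊥ = v sinθ = 1.11×10⁶·sin60° ≈ 9.613×10⁵ m/s.
r = m v⊥/(|q|B) = (1.5×10⁻²⁶)(9.613×10⁵)/((3.2×10⁻¹⁹)(0.0306)) ≈ 1.47 m.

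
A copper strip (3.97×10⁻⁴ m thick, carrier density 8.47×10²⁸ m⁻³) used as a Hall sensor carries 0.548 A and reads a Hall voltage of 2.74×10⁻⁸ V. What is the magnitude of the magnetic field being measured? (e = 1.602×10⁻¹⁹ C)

B ≈ 0.269 T

From V_H = IB/(n e t), B = V_H n e t / I.
B = (2.74×10⁻⁸)(8.47×10²⁸)(1.602×10⁻¹⁹)(3.97×10⁻⁴)/0.548 ≈ 0.269 T.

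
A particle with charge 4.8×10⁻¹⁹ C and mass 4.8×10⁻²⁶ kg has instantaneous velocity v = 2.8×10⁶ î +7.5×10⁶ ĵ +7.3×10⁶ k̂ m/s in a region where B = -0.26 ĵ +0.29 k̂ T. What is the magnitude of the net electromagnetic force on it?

|F| ≈ 2.02×10⁻¹² N

v×B = (4.07×10⁶, -8.12×10⁵, -7.28×10⁵) N/C.
F = q v×B = (4.8×10⁻¹⁹ C)·(4.07×10⁶, -8.12×10⁵, -7.28×10⁵) = (1.96×10⁻¹², -3.90×10⁻¹³, -3.49×10⁻¹³) N.
|F| = 2.02×10⁻¹² N.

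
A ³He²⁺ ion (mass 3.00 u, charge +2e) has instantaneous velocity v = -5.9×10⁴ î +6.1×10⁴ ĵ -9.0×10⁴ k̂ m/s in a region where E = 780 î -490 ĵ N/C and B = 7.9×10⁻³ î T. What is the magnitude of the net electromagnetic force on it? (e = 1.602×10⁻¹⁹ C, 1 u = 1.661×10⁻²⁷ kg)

v×B = (0, -711, -482) N/C.
E + v×B = (780, -1200, -482) N/C.
F = q(E + v×B) = (3.204×10⁻¹⁹ C)·(780, -1200, -482) = (2.50×10⁻¹⁶, -3.85×10⁻¹⁶, -1.54×10⁻¹⁶) N.
|F| = 4.84×10⁻¹⁶ N.

|F| ≈ 4.84×10⁻¹⁶ N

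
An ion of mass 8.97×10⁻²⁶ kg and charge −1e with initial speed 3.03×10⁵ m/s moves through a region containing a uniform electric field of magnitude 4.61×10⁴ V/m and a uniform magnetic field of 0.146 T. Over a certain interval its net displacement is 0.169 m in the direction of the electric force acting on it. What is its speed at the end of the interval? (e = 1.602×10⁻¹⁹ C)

v_f ≈ 3.46×10⁵ m/s

B does no work; ΔKE = |q|E d.
½mv_f² = ½mv₀² + |q|Ed = ½(8.97×10⁻²⁶)(3.03×10⁵)² + (1.602×10⁻¹⁹)(4.61×10⁴)(0.169) ≈ 4.118×10⁻¹⁵ J + 1.248×10⁻¹⁵ J ≈ 5.366×10⁻¹⁵ J.
v_f = √(2·5.366×10⁻¹⁵/8.97×10⁻²⁶) ≈ 3.46×10⁵ m/s.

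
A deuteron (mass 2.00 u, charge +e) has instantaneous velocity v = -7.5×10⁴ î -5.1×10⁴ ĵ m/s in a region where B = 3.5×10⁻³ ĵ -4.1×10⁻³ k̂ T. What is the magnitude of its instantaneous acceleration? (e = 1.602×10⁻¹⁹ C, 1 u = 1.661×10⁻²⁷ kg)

|a| ≈ 2.20×10¹⁰ m/s²

v×B = (209, -308, -262) N/C.
F = q v×B = (1.602×10⁻¹⁹ C)·(209, -308, -262) = (3.35×10⁻¹⁷, -4.93×10⁻¹⁷, -4.21×10⁻¹⁷) N.
|a| = |F|/m = 7.292×10⁻¹⁷/3.322×10⁻²⁷ ≈ 2.20×10¹⁰ m/s².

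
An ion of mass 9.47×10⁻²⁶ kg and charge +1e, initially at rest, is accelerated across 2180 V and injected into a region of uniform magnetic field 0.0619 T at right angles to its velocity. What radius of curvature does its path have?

r ≈ 0.820 m

Acceleration: |q|V = ½mv² ⇒ v = √(2|q|V/m) = √(2·1.602×10⁻¹⁹·2180/9.47×10⁻²⁶) ≈ 8.588×10⁴ m/s.
In the field: r = mv/(|q|B) = (9.47×10⁻²⁶)(8.588×10⁴)/((1.602×10⁻¹⁹)(0.0619)) ≈ 0.820 m.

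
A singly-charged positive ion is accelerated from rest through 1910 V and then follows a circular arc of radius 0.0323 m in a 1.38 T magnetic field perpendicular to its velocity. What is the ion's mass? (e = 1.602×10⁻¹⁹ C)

Combine |q|V = ½mv² and r = mv/(|q|B): eliminate v to get m = qB²r²/(2V).
m = (1.602×10⁻¹⁹)(1.38)²(0.0323)²/(2·1910) ≈ 8.33×10⁻²⁶ kg.

m ≈ 8.33×10⁻²⁶ kg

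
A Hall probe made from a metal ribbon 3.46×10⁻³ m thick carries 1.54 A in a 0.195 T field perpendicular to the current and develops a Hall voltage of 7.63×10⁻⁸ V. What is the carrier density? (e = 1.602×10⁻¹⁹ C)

From V_H = IB/(n e t), n = IB/(V_H e t).
n = (1.54)(0.195)/((7.63×10⁻⁸)(1.602×10⁻¹⁹)(3.46×10⁻³)) ≈ 7.10×10²⁷ m⁻³.

n ≈ 7.10×10²⁷ m⁻³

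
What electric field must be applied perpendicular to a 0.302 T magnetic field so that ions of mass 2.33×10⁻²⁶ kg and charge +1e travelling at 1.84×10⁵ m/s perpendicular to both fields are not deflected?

For straight-line motion qE = qvB, so E = vB.
E = 1.84×10⁵ × 0.302 = 5.56×10⁴ V/m.

E = 5.56×10⁴ V/m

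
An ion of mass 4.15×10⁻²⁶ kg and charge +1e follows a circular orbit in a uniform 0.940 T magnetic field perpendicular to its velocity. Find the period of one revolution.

T ≈ 1.73×10⁻⁶ s

The cyclotron period depends only on m, q, B: T = 2πm/(|q|B).
T = 2π(4.15×10⁻²⁶)/((1.602×10⁻¹⁹)(0.940)) ≈ 1.73×10⁻⁶ s.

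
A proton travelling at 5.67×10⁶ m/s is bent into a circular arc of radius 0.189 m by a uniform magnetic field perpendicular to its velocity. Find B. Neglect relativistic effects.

From |q|vB = mv²/r, B = mv/(|q|r).
B = (1.673×10⁻²⁷)(5.67×10⁶)/((1.602×10⁻¹⁹)(0.189)) ≈ 0.313 T.

B ≈ 0.313 T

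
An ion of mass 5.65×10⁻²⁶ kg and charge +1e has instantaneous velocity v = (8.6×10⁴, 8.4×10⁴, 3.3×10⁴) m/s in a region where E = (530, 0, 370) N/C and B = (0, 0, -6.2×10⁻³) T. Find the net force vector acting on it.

v×B = (-521, 533, 0) N/C.
E + v×B = (9.20, 533, 370) N/C.
F = q(E + v×B) = (1.602×10⁻¹⁹ C)·(9.20, 533, 370) = (1.47×10⁻¹⁸, 8.54×10⁻¹⁷, 5.93×10⁻¹⁷) N.

F ≈ (1.47×10⁻¹⁸, 8.54×10⁻¹⁷, 5.93×10⁻¹⁷) N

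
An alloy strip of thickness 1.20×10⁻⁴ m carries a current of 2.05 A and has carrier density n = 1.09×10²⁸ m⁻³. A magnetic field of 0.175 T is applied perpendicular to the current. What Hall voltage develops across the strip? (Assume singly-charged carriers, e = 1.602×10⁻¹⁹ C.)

V_H ≈ 1.71×10⁻⁶ V

V_H = IB/(n e t).
V_H = (2.05)(0.175)/((1.09×10²⁸)(1.602×10⁻¹⁹)(1.20×10⁻⁴)) ≈ 1.71×10⁻⁶ V.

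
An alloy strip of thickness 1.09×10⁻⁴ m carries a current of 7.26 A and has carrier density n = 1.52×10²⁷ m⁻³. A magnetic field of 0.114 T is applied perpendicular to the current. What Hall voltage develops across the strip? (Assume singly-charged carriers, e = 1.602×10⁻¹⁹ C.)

V_H ≈ 3.12×10⁻⁵ V

V_H = IB/(n e t).
V_H = (7.26)(0.114)/((1.52×10²⁷)(1.602×10⁻¹⁹)(1.09×10⁻⁴)) ≈ 3.12×10⁻⁵ V.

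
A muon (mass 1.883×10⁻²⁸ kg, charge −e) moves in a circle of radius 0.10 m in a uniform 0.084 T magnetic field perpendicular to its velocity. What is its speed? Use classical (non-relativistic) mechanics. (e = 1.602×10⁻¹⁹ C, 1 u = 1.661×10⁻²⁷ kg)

From |q|vB = mv²/r, v = |q|Br/m.
v = (1.602×10⁻¹⁹)(0.084)(0.10)/1.883×10⁻²⁸ ≈ 7.1×10⁶ m/s.

v ≈ 7.1×10⁶ m/s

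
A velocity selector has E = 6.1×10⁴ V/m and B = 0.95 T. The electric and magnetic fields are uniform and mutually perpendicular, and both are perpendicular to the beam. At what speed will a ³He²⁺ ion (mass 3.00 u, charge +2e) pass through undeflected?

v = 6.4×10⁴ m/s

For undeflected motion the electric and magnetic forces balance: qE = qvB.
v = E/B = 6.1×10⁴/0.95 = 6.4×10⁴ m/s.
The result is independent of the particle's charge and mass.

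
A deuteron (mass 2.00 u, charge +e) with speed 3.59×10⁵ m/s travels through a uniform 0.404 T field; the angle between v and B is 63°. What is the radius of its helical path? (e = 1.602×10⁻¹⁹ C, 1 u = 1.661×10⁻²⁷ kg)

r ≈ 0.0164 m

v⊥ = v sinθ = 3.59×10⁵·sin63° ≈ 3.199×10⁵ m/s.
r = m v⊥/(|q|B) = (3.322×10⁻²⁷)(3.199×10⁵)/((1.602×10⁻¹⁹)(0.404)) ≈ 0.0164 m.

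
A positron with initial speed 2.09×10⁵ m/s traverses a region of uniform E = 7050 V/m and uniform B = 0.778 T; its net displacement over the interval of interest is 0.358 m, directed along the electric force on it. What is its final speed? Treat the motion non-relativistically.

B does no work; ΔKE = |q|E d.
½mv_f² = ½mv₀² + |q|Ed = ½(9.109×10⁻³¹)(2.09×10⁵)² + (1.602×10⁻¹⁹)(7050)(0.358) ≈ 1.989×10⁻²⁰ J + 4.043×10⁻¹⁶ J ≈ 4.043×10⁻¹⁶ J.
v_f = √(2·4.043×10⁻¹⁶/9.109×10⁻³¹) ≈ 2.98×10⁷ m/s.

v_f ≈ 2.98×10⁷ m/s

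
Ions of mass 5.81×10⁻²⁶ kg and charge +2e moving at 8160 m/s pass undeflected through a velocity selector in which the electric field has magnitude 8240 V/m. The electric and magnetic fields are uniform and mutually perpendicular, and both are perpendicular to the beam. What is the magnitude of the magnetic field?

B = 1.01 T

Balance of forces in the selector: qE = qvB ⇒ B = E/v.
B = 8240/8160 = 1.01 T.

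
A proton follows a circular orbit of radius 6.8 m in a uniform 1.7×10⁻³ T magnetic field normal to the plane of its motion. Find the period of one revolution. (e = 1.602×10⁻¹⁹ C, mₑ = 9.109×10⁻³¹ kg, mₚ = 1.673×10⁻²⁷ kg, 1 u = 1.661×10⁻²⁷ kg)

T ≈ 3.9×10⁻⁵ s

The cyclotron period depends only on m, q, B: T = 2πm/(|q|B).
T = 2π(1.673×10⁻²⁷)/((1.602×10⁻¹⁹)(1.7×10⁻³)) ≈ 3.9×10⁻⁵ s.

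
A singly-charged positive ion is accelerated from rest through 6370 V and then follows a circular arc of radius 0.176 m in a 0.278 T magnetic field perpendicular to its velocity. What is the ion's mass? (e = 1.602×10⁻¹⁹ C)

m ≈ 3.01×10⁻²⁶ kg

Combine |q|V = ½mv² and r = mv/(|q|B): eliminate v to get m = qB²r²/(2V).
m = (1.602×10⁻¹⁹)(0.278)²(0.176)²/(2·6370) ≈ 3.01×10⁻²⁶ kg.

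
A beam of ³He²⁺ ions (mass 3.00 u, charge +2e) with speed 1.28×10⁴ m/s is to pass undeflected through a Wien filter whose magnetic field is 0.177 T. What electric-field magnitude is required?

E = 2270 V/m

For straight-line motion qE = qvB, so E = vB.
E = 1.28×10⁴ × 0.177 = 2270 V/m.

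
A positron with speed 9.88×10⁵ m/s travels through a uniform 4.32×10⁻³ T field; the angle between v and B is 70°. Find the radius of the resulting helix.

r ≈ 1.22×10⁻³ m

v⊥ = v sinθ = 9.88×10⁵·sin70° ≈ 9.284×10⁵ m/s.
r = m v⊥/(|q|B) = (9.109×10⁻³¹)(9.284×10⁵)/((1.602×10⁻¹⁹)(4.32×10⁻³)) ≈ 1.22×10⁻³ m.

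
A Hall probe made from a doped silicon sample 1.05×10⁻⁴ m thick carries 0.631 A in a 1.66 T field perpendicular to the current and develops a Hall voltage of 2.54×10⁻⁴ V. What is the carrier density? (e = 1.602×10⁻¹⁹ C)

From V_H = IB/(n e t), n = IB/(V_H e t).
n = (0.631)(1.66)/((2.54×10⁻⁴)(1.602×10⁻¹⁹)(1.05×10⁻⁴)) ≈ 2.45×10²⁶ m⁻³.

n ≈ 2.45×10²⁶ m⁻³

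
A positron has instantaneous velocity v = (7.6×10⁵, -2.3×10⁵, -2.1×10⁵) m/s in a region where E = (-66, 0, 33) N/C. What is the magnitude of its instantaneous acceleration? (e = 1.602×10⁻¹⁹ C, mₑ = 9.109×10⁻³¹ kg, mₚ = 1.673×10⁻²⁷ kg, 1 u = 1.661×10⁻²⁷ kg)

|a| ≈ 1.30×10¹³ m/s²

Only an electric field acts, so F = qE = (1.602×10⁻¹⁹ C)·(-66.0, 0, 33.0) = (-1.06×10⁻¹⁷, 0, 5.29×10⁻¹⁸) N.
|a| = |F|/m = 1.182×10⁻¹⁷/9.109×10⁻³¹ ≈ 1.30×10¹³ m/s².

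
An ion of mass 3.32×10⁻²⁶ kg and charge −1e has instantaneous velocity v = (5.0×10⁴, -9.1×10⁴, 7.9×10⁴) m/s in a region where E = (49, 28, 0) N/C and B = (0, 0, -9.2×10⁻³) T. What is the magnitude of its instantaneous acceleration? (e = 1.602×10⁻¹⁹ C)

|a| ≈ 4.88×10⁹ m/s²

v×B = (837, 460, 0) N/C.
E + v×B = (886, 488, 0) N/C.
F = q(E + v×B) = (−1.602×10⁻¹⁹ C)·(886, 488, 0) = (-1.42×10⁻¹⁶, -7.82×10⁻¹⁷, 0) N.
|a| = |F|/m = 1.621×10⁻¹⁶/3.32×10⁻²⁶ ≈ 4.88×10⁹ m/s².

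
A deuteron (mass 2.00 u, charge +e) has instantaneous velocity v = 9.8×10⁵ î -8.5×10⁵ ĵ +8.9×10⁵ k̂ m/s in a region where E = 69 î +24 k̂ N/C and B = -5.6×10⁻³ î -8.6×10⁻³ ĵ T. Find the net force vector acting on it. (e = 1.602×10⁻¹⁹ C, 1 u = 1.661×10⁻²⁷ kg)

F ≈ (1.24×10⁻¹⁵, -7.98×10⁻¹⁶, -2.11×10⁻¹⁵) N

v×B = (7650, -4980, -1.32×10⁴) N/C.
E + v×B = (7720, -4980, -1.32×10⁴) N/C.
F = q(E + v×B) = (1.602×10⁻¹⁹ C)·(7720, -4980, -1.32×10⁴) = (1.24×10⁻¹⁵, -7.98×10⁻¹⁶, -2.11×10⁻¹⁵) N.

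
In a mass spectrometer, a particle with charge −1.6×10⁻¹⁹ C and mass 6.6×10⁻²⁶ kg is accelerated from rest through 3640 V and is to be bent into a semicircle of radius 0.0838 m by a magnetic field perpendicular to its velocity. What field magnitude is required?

v = √(2|q|V/m) = √(2·1.6×10⁻¹⁹·3640/6.6×10⁻²⁶) ≈ 1.328×10⁵ m/s.
B = mv/(|q|r) = (6.6×10⁻²⁶)(1.328×10⁵)/((1.6×10⁻¹⁹)(0.0838)) ≈ 0.654 T.

B ≈ 0.654 T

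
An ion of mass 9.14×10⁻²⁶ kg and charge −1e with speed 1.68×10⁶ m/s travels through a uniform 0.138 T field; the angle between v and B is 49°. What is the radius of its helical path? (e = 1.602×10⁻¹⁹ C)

v⊥ = v sinθ = 1.68×10⁶·sin49° ≈ 1.268×10⁶ m/s.
r = m v⊥/(|q|B) = (9.14×10⁻²⁶)(1.268×10⁶)/((1.602×10⁻¹⁹)(0.138)) ≈ 5.24 m.

r ≈ 5.24 m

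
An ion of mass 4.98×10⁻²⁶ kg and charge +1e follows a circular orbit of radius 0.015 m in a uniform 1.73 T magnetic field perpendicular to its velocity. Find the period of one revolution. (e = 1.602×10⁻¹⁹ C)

T ≈ 1.13×10⁻⁶ s

The cyclotron period depends only on m, q, B: T = 2πm/(|q|B).
T = 2π(4.98×10⁻²⁶)/((1.602×10⁻¹⁹)(1.73)) ≈ 1.13×10⁻⁶ s.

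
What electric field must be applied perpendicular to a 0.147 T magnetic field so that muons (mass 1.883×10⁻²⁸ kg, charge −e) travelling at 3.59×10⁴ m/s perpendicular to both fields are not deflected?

For straight-line motion qE = qvB, so E = vB.
E = 3.59×10⁴ × 0.147 = 5280 V/m.

E = 5280 V/m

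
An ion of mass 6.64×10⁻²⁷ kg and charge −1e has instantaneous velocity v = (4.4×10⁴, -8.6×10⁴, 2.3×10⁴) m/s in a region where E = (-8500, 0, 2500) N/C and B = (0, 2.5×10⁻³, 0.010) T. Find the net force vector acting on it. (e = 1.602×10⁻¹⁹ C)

v×B = (-918, -440, 110) N/C.
E + v×B = (-9420, -440, 2610) N/C.
F = q(E + v×B) = (−1.602×10⁻¹⁹ C)·(-9420, -440, 2610) = (1.51×10⁻¹⁵, 7.05×10⁻¹⁷, -4.18×10⁻¹⁶) N.

F ≈ (1.51×10⁻¹⁵, 7.05×10⁻¹⁷, -4.18×10⁻¹⁶) N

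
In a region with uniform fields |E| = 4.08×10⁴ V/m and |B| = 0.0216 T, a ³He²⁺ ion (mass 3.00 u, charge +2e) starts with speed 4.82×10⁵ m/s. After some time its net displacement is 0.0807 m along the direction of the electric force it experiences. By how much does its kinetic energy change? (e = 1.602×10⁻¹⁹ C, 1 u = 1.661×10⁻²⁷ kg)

The magnetic force is always ⟂ v and does no work; only the electric force changes KE.
ΔKE = F_E · d = |q|E d = (3.204×10⁻¹⁹)(4.08×10⁴)(0.0807) ≈ 1.05×10⁻¹⁵ J.

ΔKE ≈ 1.05×10⁻¹⁵ J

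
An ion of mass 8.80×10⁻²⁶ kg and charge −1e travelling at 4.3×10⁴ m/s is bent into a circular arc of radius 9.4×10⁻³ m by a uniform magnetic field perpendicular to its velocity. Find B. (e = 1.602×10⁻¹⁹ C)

From |q|vB = mv²/r, B = mv/(|q|r).
B = (8.80×10⁻²⁶)(4.3×10⁴)/((1.602×10⁻¹⁹)(9.4×10⁻³)) ≈ 2.5 T.

B ≈ 2.5 T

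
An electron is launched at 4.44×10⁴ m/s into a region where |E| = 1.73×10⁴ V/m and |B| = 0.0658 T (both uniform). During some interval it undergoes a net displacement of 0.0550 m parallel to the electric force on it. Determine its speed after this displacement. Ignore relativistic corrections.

B does no work; ΔKE = |q|E d.
½mv_f² = ½mv₀² + |q|Ed = ½(9.109×10⁻³¹)(4.44×10⁴)² + (1.602×10⁻¹⁹)(1.73×10⁴)(0.0550) ≈ 8.979×10⁻²² J + 1.524×10⁻¹⁶ J ≈ 1.524×10⁻¹⁶ J.
v_f = √(2·1.524×10⁻¹⁶/9.109×10⁻³¹) ≈ 1.83×10⁷ m/s.

v_f ≈ 1.83×10⁷ m/s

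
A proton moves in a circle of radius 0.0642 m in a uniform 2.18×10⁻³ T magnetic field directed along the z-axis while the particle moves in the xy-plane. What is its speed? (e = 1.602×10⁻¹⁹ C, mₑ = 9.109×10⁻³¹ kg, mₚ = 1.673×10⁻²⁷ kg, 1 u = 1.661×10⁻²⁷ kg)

v ≈ 1.34×10⁴ m/s

From |q|vB = mv²/r, v = |q|Br/m.
v = (1.602×10⁻¹⁹)(2.18×10⁻³)(0.0642)/1.673×10⁻²⁷ ≈ 1.34×10⁴ m/s.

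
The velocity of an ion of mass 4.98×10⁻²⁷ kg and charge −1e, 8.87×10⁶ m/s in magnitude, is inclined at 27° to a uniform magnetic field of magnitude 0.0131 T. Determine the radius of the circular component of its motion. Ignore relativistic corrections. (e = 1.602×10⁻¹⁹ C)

v⊥ = v sinθ = 8.87×10⁶·sin27° ≈ 4.027×10⁶ m/s.
r = m v⊥/(|q|B) = (4.98×10⁻²⁷)(4.027×10⁶)/((1.602×10⁻¹⁹)(0.0131)) ≈ 9.56 m.

r ≈ 9.56 m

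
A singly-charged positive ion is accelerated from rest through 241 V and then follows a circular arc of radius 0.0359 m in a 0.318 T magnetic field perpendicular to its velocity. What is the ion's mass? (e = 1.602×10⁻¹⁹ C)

Combine |q|V = ½mv² and r = mv/(|q|B): eliminate v to get m = qB²r²/(2V).
m = (1.602×10⁻¹⁹)(0.318)²(0.0359)²/(2·241) ≈ 4.33×10⁻²⁶ kg.

m ≈ 4.33×10⁻²⁶ kg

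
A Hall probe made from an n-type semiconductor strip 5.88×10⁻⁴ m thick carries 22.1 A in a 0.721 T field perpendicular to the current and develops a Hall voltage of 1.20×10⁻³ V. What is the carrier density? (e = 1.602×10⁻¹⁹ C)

n ≈ 1.41×10²⁶ m⁻³

From V_H = IB/(n e t), n = IB/(V_H e t).
n = (22.1)(0.721)/((1.20×10⁻³)(1.602×10⁻¹⁹)(5.88×10⁻⁴)) ≈ 1.41×10²⁶ m⁻³.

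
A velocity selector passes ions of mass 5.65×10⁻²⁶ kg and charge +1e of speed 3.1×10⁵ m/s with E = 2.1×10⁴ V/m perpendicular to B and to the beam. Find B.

Balance of forces in the selector: qE = qvB ⇒ B = E/v.
B = 2.1×10⁴/3.1×10⁵ = 0.068 T.

B = 0.068 T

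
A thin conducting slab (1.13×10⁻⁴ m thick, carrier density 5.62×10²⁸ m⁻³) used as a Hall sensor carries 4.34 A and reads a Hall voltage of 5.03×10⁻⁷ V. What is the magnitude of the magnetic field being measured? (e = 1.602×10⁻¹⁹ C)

B ≈ 0.118 T

From V_H = IB/(n e t), B = V_H n e t / I.
B = (5.03×10⁻⁷)(5.62×10²⁸)(1.602×10⁻¹⁹)(1.13×10⁻⁴)/4.34 ≈ 0.118 T.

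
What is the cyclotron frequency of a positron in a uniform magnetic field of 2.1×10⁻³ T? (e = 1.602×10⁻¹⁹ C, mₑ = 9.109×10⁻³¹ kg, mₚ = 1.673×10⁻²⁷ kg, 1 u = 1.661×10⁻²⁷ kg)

f ≈ 5.9×10⁷ Hz

f = |q|B/(2πm).
f = (1.602×10⁻¹⁹)(2.1×10⁻³)/(2π·9.109×10⁻³¹) ≈ 5.9×10⁷ Hz.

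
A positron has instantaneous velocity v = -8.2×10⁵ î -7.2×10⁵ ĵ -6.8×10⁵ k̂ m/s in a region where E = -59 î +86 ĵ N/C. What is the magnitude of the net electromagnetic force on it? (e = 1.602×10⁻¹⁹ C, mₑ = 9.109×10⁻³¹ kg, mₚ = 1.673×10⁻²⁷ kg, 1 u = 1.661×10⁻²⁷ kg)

Only an electric field acts, so F = qE = (1.602×10⁻¹⁹ C)·(-59.0, 86.0, 0) = (-9.45×10⁻¹⁸, 1.38×10⁻¹⁷, 0) N.
|F| = 1.67×10⁻¹⁷ N.

|F| ≈ 1.67×10⁻¹⁷ N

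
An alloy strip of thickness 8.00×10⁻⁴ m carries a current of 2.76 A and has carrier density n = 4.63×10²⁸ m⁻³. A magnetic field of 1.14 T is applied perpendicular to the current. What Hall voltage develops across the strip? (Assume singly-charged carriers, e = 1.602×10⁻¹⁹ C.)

V_H ≈ 5.30×10⁻⁷ V

V_H = IB/(n e t).
V_H = (2.76)(1.14)/((4.63×10²⁸)(1.602×10⁻¹⁹)(8.00×10⁻⁴)) ≈ 5.30×10⁻⁷ V.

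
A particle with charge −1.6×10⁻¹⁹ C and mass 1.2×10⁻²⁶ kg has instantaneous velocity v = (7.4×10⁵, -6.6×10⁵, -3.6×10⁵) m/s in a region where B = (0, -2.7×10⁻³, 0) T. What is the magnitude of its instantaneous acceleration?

|a| ≈ 2.96×10¹⁰ m/s²

v×B = (-972, 0, -2000) N/C.
F = q v×B = (−1.6×10⁻¹⁹ C)·(-972, 0, -2000) = (1.56×10⁻¹⁶, 0, 3.20×10⁻¹⁶) N.
|a| = |F|/m = 3.555×10⁻¹⁶/1.2×10⁻²⁶ ≈ 2.96×10¹⁰ m/s².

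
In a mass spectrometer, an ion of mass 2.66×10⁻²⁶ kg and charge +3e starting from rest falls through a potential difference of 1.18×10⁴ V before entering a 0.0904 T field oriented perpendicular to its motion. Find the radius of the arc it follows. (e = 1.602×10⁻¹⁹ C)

Acceleration: |q|V = ½mv² ⇒ v = √(2|q|V/m) = √(2·4.806×10⁻¹⁹·1.18×10⁴/2.66×10⁻²⁶) ≈ 6.530×10⁵ m/s.
In the field: r = mv/(|q|B) = (2.66×10⁻²⁶)(6.530×10⁵)/((4.806×10⁻¹⁹)(0.0904)) ≈ 0.400 m.

r ≈ 0.400 m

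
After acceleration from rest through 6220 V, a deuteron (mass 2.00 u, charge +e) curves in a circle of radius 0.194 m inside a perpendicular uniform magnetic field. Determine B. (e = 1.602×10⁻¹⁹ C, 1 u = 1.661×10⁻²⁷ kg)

v = √(2|q|V/m) = √(2·1.602×10⁻¹⁹·6220/3.322×10⁻²⁷) ≈ 7.745×10⁵ m/s.
B = mv/(|q|r) = (3.322×10⁻²⁷)(7.745×10⁵)/((1.602×10⁻¹⁹)(0.194)) ≈ 0.0828 T.

B ≈ 0.0828 T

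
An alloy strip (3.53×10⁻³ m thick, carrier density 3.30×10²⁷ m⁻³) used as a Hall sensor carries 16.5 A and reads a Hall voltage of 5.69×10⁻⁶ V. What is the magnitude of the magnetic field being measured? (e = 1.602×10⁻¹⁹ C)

From V_H = IB/(n e t), B = V_H n e t / I.
B = (5.69×10⁻⁶)(3.30×10²⁷)(1.602×10⁻¹⁹)(3.53×10⁻³)/16.5 ≈ 0.644 T.

B ≈ 0.644 T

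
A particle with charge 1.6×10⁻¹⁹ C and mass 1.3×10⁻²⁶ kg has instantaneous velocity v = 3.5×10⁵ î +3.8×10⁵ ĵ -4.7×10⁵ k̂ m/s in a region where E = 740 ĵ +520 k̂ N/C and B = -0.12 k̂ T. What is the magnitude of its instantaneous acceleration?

v×B = (-4.56×10⁴, 4.20×10⁴, 0) N/C.
E + v×B = (-4.56×10⁴, 4.27×10⁴, 520) N/C.
F = q(E + v×B) = (1.6×10⁻¹⁹ C)·(-4.56×10⁴, 4.27×10⁴, 520) = (-7.30×10⁻¹⁵, 6.84×10⁻¹⁵, 8.32×10⁻¹⁷) N.
|a| = |F|/m = 1.000×10⁻¹⁴/1.3×10⁻²⁶ ≈ 7.69×10¹¹ m/s².

|a| ≈ 7.69×10¹¹ m/s²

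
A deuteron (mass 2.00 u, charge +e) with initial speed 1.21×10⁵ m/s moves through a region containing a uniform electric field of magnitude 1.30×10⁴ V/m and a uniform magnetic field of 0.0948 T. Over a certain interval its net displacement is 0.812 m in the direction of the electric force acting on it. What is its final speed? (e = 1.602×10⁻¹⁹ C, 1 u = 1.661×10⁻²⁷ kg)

B does no work; ΔKE = |q|E d.
½mv_f² = ½mv₀² + |q|Ed = ½(3.322×10⁻²⁷)(1.21×10⁵)² + (1.602×10⁻¹⁹)(1.30×10⁴)(0.812) ≈ 2.432×10⁻¹⁷ J + 1.691×10⁻¹⁵ J ≈ 1.715×10⁻¹⁵ J.
v_f = √(2·1.715×10⁻¹⁵/3.322×10⁻²⁷) ≈ 1.02×10⁶ m/s.

v_f ≈ 1.02×10⁶ m/s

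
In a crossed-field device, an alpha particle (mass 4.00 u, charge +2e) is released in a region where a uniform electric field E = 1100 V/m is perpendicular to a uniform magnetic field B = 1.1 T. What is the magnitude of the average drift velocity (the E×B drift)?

The E×B drift speed is v_d = E/B.
v_d = 1100/1.1 = 1000 m/s.

v_d ≈ 1000 m/s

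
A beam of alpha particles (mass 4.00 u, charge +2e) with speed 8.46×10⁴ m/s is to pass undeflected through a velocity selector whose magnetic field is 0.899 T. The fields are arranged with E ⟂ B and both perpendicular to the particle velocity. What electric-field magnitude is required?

E = 7.61×10⁴ V/m

For straight-line motion qE = qvB, so E = vB.
E = 8.46×10⁴ × 0.899 = 7.61×10⁴ V/m.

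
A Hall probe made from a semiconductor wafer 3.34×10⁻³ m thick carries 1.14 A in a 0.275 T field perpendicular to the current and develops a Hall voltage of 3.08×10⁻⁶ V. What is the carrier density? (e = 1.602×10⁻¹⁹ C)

From V_H = IB/(n e t), n = IB/(V_H e t).
n = (1.14)(0.275)/((3.08×10⁻⁶)(1.602×10⁻¹⁹)(3.34×10⁻³)) ≈ 1.90×10²⁶ m⁻³.

n ≈ 1.90×10²⁶ m⁻³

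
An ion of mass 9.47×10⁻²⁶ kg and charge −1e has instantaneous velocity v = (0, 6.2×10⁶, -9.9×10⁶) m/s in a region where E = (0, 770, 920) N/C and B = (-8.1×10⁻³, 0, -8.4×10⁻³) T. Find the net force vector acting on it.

v×B = (-5.21×10⁴, 8.02×10⁴, 5.02×10⁴) N/C.
E + v×B = (-5.21×10⁴, 8.10×10⁴, 5.11×10⁴) N/C.
F = q(E + v×B) = (−1.602×10⁻¹⁹ C)·(-5.21×10⁴, 8.10×10⁴, 5.11×10⁴) = (8.34×10⁻¹⁵, -1.30×10⁻¹⁴, -8.19×10⁻¹⁵) N.

F ≈ (8.34×10⁻¹⁵, -1.30×10⁻¹⁴, -8.19×10⁻¹⁵) N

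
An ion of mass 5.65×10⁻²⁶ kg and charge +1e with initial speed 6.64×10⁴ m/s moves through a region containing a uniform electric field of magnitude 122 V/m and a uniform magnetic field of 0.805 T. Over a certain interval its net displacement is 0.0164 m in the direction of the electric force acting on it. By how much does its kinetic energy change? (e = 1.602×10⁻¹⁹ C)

The magnetic force is always ⟂ v and does no work; only the electric force changes KE.
ΔKE = F_E · d = |q|E d = (1.602×10⁻¹⁹)(122)(0.0164) ≈ 3.21×10⁻¹⁹ J.

ΔKE ≈ 3.21×10⁻¹⁹ J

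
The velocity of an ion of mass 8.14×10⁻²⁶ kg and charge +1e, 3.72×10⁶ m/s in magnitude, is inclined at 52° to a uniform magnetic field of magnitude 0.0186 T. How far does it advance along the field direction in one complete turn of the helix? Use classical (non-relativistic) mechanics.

v∥ = v cosθ = 3.72×10⁶·cos52° ≈ 2.290×10⁶ m/s.
T = 2πm/(|q|B) = 2π(8.14×10⁻²⁶)/((1.602×10⁻¹⁹)(0.0186)) ≈ 1.716×10⁻⁴ s.
pitch = v∥ T = (2.290×10⁶)(1.716×10⁻⁴) ≈ 393 m.

p ≈ 393 m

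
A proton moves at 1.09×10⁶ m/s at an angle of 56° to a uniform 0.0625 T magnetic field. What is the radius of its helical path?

r ≈ 0.151 m

v⊥ = v sinθ = 1.09×10⁶·sin56° ≈ 9.037×10⁵ m/s.
r = m v⊥/(|q|B) = (1.673×10⁻²⁷)(9.037×10⁵)/((1.602×10⁻¹⁹)(0.0625)) ≈ 0.151 m.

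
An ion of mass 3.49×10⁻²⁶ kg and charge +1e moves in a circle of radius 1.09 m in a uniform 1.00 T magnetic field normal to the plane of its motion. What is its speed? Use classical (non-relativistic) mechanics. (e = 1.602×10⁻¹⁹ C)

From |q|vB = mv²/r, v = |q|Br/m.
v = (1.602×10⁻¹⁹)(1.00)(1.09)/3.49×10⁻²⁶ ≈ 5.00×10⁶ m/s.

v ≈ 5.00×10⁶ m/s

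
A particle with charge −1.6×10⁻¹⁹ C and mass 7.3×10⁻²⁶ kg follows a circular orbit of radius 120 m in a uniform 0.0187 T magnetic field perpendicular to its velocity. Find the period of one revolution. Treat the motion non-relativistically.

The cyclotron period depends only on m, q, B: T = 2πm/(|q|B).
T = 2π(7.3×10⁻²⁶)/((1.6×10⁻¹⁹)(0.0187)) ≈ 1.53×10⁻⁴ s.

T ≈ 1.53×10⁻⁴ s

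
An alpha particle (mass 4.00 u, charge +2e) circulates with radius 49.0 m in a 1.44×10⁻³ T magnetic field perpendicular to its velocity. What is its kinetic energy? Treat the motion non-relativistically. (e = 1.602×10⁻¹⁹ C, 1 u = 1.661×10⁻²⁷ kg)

v = |q|Br/m, then KE = ½mv² = (qBr)²/(2m).
v = (3.204×10⁻¹⁹)(1.44×10⁻³)(49.0)/6.644×10⁻²⁷ ≈ 3.403×10⁶ m/s.
KE = ½(6.644×10⁻²⁷)(3.403×10⁶)² ≈ 3.85×10⁻¹⁴ J.

KE ≈ 3.85×10⁻¹⁴ J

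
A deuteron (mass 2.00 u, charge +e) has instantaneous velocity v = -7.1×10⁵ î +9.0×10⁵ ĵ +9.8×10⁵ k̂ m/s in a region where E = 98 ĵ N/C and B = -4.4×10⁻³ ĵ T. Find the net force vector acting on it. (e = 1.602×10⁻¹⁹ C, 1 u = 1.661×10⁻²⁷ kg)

v×B = (4310, 0, 3120) N/C.
E + v×B = (4310, 98.0, 3120) N/C.
F = q(E + v×B) = (1.602×10⁻¹⁹ C)·(4310, 98.0, 3120) = (6.91×10⁻¹⁶, 1.57×10⁻¹⁷, 5.00×10⁻¹⁶) N.

F ≈ (6.91×10⁻¹⁶, 1.57×10⁻¹⁷, 5.00×10⁻¹⁶) N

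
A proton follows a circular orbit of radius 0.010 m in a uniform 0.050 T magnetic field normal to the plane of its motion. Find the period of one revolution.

The cyclotron period depends only on m, q, B: T = 2πm/(|q|B).
T = 2π(1.673×10⁻²⁷)/((1.602×10⁻¹⁹)(0.050)) ≈ 1.3×10⁻⁶ s.

T ≈ 1.3×10⁻⁶ s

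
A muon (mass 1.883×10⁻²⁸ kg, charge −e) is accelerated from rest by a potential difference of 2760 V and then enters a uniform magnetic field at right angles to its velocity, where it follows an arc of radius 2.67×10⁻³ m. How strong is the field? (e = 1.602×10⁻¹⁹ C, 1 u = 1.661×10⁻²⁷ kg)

v = √(2|q|V/m) = √(2·1.602×10⁻¹⁹·2760/1.883×10⁻²⁸) ≈ 2.167×10⁶ m/s.
B = mv/(|q|r) = (1.883×10⁻²⁸)(2.167×10⁶)/((1.602×10⁻¹⁹)(2.67×10⁻³)) ≈ 0.954 T.

B ≈ 0.954 T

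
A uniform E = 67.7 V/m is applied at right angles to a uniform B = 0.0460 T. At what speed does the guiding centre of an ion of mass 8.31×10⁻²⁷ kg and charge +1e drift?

v_d ≈ 1470 m/s

The steady drift has the magnetic force balancing the electric force, so v_d = E/B.
v_d = 67.7/0.0460 = 1470 m/s.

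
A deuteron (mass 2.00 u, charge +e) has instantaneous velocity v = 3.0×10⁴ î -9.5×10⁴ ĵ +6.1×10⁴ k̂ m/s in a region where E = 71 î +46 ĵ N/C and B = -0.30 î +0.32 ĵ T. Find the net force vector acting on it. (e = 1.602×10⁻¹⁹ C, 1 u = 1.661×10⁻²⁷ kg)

v×B = (-1.95×10⁴, -1.83×10⁴, -1.89×10⁴) N/C.
E + v×B = (-1.94×10⁴, -1.83×10⁴, -1.89×10⁴) N/C.
F = q(E + v×B) = (1.602×10⁻¹⁹ C)·(-1.94×10⁴, -1.83×10⁴, -1.89×10⁴) = (-3.12×10⁻¹⁵, -2.92×10⁻¹⁵, -3.03×10⁻¹⁵) N.

F ≈ (-3.12×10⁻¹⁵, -2.92×10⁻¹⁵, -3.03×10⁻¹⁵) N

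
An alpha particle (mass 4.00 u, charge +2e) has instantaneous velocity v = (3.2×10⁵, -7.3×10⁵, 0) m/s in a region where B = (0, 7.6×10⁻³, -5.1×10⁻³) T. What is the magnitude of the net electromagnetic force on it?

v×B = (3720, 1630, 2430) N/C.
F = q v×B = (3.204×10⁻¹⁹ C)·(3720, 1630, 2430) = (1.19×10⁻¹⁵, 5.23×10⁻¹⁶, 7.79×10⁻¹⁶) N.
|F| = 1.52×10⁻¹⁵ N.

|F| ≈ 1.52×10⁻¹⁵ N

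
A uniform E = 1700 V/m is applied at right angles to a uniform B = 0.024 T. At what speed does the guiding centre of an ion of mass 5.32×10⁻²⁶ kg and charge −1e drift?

v_d ≈ 7.1×10⁴ m/s

The steady drift has the magnetic force balancing the electric force, so v_d = E/B.
v_d = 1700/0.024 = 7.1×10⁴ m/s.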